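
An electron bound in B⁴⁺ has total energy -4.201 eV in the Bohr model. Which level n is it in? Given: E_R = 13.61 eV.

E_n = −E_R Z²/n² ⇒ n² = E_R Z²/(−E_n) = 13.61 × 5² / 4.201 ≈ 80.99
n = 9

9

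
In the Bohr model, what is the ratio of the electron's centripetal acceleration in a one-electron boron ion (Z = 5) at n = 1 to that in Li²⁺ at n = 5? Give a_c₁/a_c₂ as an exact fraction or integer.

a_c ∝ Z^3 · n^-4
a_c₁/a_c₂ = (5/3)^3 · (1/5)^-4 = 78125/27

78125/27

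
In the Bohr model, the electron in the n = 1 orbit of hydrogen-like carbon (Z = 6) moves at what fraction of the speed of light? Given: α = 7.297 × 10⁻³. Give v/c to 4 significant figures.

0.04378

v_n = Zαc/n, so v/c = Zα/n = 6 × 0.007297 / 1 = 0.04378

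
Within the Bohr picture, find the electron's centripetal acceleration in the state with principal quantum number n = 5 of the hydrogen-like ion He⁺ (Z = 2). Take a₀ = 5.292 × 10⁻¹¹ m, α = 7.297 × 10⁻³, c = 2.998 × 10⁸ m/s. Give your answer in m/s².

1.158 × 10²¹ m/s²

r = n²a₀/Z = 6.615 × 10⁻¹⁰ m, v = Zαc/n = 8.751 × 10⁵ m/s
a = v²/r = (8.751 × 10⁵)² / 6.615 × 10⁻¹⁰ = 1.158 × 10²¹ m/s²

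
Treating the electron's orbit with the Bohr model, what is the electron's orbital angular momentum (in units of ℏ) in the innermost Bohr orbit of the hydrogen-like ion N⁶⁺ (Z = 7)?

L_n = nℏ, so L/ℏ = n = 1.

1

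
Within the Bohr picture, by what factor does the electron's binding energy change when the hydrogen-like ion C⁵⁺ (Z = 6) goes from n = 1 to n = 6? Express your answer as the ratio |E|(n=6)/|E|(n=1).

1/36

|E| ∝ Z^2 · n^-2; with Z fixed, |E| ∝ n^-2.
|E|(n=6)/|E|(n=1) = (6/1)^-2 = 1/36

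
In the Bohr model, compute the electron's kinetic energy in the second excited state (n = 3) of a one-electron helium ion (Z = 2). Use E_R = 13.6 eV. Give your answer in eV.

For a Coulomb orbit the virial theorem gives K = −E_n.
E_n = −E_R·Z²/n², so K = E_R·Z²/n² = 13.6 × 2²/3² = 6.04 eV

6.04 eV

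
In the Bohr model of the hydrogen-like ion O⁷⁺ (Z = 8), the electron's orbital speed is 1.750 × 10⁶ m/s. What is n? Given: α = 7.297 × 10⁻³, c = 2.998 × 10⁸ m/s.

10

v_n = Zαc/n ⇒ n = Zαc/v = 8 × 0.007297 × 2.998 × 10⁸ / 1.750 × 10⁶ ≈ 10.00
n = 10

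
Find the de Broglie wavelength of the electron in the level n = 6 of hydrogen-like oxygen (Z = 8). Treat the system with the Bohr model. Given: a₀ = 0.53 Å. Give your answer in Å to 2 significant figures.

2.5 Å

The Bohr quantisation condition is nλ = 2πr_n.
r_n = n²a₀/Z = 2.4 Å
λ = 2πr_n/n = 2π·2.4/6 = 2.5 Å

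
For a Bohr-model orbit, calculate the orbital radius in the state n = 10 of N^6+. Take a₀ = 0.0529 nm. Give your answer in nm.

0.756 nm

r_n = n²a₀/Z = 10² × 0.0529 / 7
    = 100 × 0.0529 / 7 = 0.756 nm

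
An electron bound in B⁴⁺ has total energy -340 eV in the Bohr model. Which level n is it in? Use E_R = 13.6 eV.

1

E_n = −E_R Z²/n² ⇒ n² = E_R Z²/(−E_n) = 13.6 × 5² / 340 ≈ 1.00
n = 1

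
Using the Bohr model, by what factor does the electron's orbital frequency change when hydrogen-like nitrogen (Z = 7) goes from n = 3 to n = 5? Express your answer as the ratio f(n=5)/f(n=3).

27/125

f ∝ Z^2 · n^-3; with Z fixed, f ∝ n^-3.
f(n=5)/f(n=3) = (5/3)^-3 = 27/125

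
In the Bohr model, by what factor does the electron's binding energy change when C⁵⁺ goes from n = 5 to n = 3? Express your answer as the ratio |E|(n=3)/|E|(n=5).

|E| ∝ Z^2 · n^-2; with Z fixed, |E| ∝ n^-2.
|E|(n=3)/|E|(n=5) = (3/5)^-2 = 25/9

25/9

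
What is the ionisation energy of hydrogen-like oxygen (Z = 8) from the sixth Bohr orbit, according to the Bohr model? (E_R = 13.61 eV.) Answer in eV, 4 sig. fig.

E_n = −E_R·Z²/n² = −13.61 × 8²/6² eV = -24.20 eV
Ionisation energy = −E_n = 24.20 eV

24.20 eV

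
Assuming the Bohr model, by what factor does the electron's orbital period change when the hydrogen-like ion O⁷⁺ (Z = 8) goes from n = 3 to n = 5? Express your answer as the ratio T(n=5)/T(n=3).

125/27

T ∝ Z^-2 · n^3; with Z fixed, T ∝ n^3.
T(n=5)/T(n=3) = (5/3)^3 = 125/27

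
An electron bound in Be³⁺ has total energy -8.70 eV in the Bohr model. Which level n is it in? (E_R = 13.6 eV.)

E_n = −E_R Z²/n² ⇒ n² = E_R Z²/(−E_n) = 13.6 × 4² / 8.70 ≈ 25.01
n = 5

5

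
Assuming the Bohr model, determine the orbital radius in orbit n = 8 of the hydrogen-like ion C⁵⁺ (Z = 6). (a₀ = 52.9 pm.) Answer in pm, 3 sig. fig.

564 pm

r_n = n²a₀/Z = 8² × 52.9 / 6
    = 64 × 52.9 / 6 = 564 pm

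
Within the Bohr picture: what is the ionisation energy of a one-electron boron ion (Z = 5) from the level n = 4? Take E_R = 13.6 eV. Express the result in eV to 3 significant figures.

E_n = −E_R·Z²/n² = −13.6 × 5²/4² eV = -21.2 eV
Ionisation energy = −E_n = 21.2 eV

21.2 eV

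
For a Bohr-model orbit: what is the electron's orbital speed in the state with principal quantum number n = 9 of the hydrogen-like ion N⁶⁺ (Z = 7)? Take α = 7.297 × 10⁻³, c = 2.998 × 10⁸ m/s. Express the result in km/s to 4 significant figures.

v_n = Zαc/n = 7 × 0.007297 × 2.998 × 10⁸ / 9
    = 1701 km/s

1701 km/s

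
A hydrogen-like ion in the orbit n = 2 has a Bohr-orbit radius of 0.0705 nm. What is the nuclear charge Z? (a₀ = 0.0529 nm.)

3

r_n = n²a₀/Z ⇒ Z = n²a₀/r = 2² × 0.0529 / 0.0705 ≈ 3.00
Z = 3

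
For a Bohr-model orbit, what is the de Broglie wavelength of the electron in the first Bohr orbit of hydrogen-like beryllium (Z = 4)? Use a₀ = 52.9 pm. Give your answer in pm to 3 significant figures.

The Bohr quantisation condition is nλ = 2πr_n.
r_n = n²a₀/Z = 13.2 pm
λ = 2πr_n/n = 2π·13.2/1 = 83.1 pm

83.1 pm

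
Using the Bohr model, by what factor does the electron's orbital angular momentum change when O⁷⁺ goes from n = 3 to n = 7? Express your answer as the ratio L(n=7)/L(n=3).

7/3

L = nℏ depends only on n, so L ∝ n.
L(n=7)/L(n=3) = (7/3)^1 = 7/3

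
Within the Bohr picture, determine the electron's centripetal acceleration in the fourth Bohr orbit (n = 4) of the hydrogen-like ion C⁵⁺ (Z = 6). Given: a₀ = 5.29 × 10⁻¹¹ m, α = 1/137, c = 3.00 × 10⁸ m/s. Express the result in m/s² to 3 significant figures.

r = n²a₀/Z = 1.41 × 10⁻¹⁰ m, v = Zαc/n = 3.28 × 10⁶ m/s
a = v²/r = (3.28 × 10⁶)² / 1.41 × 10⁻¹⁰ = 7.65 × 10²² m/s²

7.65 × 10²² m/s²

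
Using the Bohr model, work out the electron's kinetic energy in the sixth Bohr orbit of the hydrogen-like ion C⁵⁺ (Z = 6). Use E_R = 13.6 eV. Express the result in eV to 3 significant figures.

For a Coulomb orbit the virial theorem gives K = −E_n.
E_n = −E_R·Z²/n², so K = E_R·Z²/n² = 13.6 × 6²/6² = 13.6 eV

13.6 eV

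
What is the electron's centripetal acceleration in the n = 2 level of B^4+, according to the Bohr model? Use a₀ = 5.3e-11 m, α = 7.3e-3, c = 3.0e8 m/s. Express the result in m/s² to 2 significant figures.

7.1e23 m/s²

r = n²a₀/Z = 4.2e-11 m, v = Zαc/n = 5.5e6 m/s
a = v²/r = (5.5e6)² / 4.2e-11 = 7.1e23 m/s²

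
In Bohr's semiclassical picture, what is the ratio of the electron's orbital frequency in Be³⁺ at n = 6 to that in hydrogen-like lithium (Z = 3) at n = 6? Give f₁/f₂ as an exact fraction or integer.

16/9

f ∝ Z^2 · n^-3
f₁/f₂ = (4/3)^2 · (6/6)^-3 = 16/9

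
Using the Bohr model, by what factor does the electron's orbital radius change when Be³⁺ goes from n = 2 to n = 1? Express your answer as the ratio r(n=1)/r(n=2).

1/4

r ∝ Z^-1 · n^2; with Z fixed, r ∝ n^2.
r(n=1)/r(n=2) = (1/2)^2 = 1/4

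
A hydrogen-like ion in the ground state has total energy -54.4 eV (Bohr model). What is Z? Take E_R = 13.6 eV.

E_n = −E_R Z²/n² ⇒ Z² = −E_n n²/E_R = 54.4 × 1² / 13.6 ≈ 4.00
Z = 2

2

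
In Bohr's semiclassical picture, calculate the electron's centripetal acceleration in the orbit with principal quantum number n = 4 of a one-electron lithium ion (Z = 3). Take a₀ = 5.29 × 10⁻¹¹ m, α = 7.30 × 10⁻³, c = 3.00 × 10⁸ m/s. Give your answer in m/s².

r = n²a₀/Z = 2.82 × 10⁻¹⁰ m, v = Zαc/n = 1.64 × 10⁶ m/s
a = v²/r = (1.64 × 10⁶)² / 2.82 × 10⁻¹⁰ = 9.56 × 10²¹ m/s²

9.56 × 10²¹ m/s²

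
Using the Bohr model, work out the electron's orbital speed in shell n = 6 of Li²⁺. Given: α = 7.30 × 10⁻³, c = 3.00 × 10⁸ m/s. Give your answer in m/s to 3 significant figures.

1.09 × 10⁶ m/s

v_n = Zαc/n = 3 × 0.00730 × 3.00 × 10⁸ / 6
    = 1.09 × 10⁶ m/s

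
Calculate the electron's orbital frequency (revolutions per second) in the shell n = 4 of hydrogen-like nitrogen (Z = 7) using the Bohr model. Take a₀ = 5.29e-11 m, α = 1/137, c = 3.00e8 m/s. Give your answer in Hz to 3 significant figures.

5.04e15 Hz

r = n²a₀/Z = 1.21e-10 m, v = Zαc/n = 3.83e6 m/s
f = v/(2πr) = 5.04e15 Hz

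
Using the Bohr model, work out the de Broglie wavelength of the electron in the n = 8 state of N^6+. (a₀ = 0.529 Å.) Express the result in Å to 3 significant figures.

The Bohr quantisation condition is nλ = 2πr_n.
r_n = n²a₀/Z = 4.84 Å
λ = 2πr_n/n = 2π·4.84/8 = 3.80 Å

3.80 Å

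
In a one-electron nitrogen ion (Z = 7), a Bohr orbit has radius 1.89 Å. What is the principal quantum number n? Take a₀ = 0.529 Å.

r_n = n²a₀/Z ⇒ n² = rZ/a₀ = 1.89 × 7 / 0.529 ≈ 25.01
n = 5

5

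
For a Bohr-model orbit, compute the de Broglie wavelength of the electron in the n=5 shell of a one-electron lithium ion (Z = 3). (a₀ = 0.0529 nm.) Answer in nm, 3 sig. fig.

0.554 nm

The Bohr quantisation condition is nλ = 2πr_n.
r_n = n²a₀/Z = 0.441 nm
λ = 2πr_n/n = 2π·0.441/5 = 0.554 nm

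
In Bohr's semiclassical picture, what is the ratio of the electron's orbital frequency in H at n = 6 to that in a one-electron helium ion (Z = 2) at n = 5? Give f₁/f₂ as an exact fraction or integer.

125/864

f ∝ Z^2 · n^-3
f₁/f₂ = (1/2)^2 · (6/5)^-3 = 125/864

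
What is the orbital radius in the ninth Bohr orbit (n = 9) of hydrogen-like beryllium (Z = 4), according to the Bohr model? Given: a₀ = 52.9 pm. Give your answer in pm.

r_n = n²a₀/Z = 9² × 52.9 / 4
    = 81 × 52.9 / 4 = 1070 pm

1070 pm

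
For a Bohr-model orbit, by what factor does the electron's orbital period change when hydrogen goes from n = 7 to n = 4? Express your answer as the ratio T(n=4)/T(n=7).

T ∝ Z^-2 · n^3; with Z fixed, T ∝ n^3.
T(n=4)/T(n=7) = (4/7)^3 = 64/343

64/343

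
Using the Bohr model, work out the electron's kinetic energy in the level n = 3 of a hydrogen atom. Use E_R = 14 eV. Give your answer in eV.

1.6 eV

For a Coulomb orbit the virial theorem gives K = −E_n.
E_n = −E_R·Z²/n², so K = E_R·Z²/n² = 14 × 1²/3² = 1.6 eV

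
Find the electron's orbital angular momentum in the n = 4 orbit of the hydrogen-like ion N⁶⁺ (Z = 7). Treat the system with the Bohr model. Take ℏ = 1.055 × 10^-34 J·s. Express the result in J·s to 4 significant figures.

4.220 × 10^-34 J·s

L_n = nℏ = 4 × 1.055 × 10^-34 = 4.220 × 10^-34 J·s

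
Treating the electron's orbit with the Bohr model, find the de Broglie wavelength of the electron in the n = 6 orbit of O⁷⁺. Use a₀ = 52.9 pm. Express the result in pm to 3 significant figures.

249 pm

The Bohr quantisation condition is nλ = 2πr_n.
r_n = n²a₀/Z = 238 pm
λ = 2πr_n/n = 2π·238/6 = 249 pm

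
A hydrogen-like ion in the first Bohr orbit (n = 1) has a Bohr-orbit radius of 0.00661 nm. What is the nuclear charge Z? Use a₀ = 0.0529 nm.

8

r_n = n²a₀/Z ⇒ Z = n²a₀/r = 1² × 0.0529 / 0.00661 ≈ 8.00
Z = 8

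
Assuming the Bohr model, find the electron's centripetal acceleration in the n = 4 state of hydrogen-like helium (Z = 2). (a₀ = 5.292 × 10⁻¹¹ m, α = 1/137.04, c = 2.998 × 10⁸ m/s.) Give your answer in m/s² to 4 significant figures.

r = n²a₀/Z = 4.234 × 10⁻¹⁰ m, v = Zαc/n = 1.094 × 10⁶ m/s
a = v²/r = (1.094 × 10⁶)² / 4.234 × 10⁻¹⁰ = 2.826 × 10²¹ m/s²

2.826 × 10²¹ m/s²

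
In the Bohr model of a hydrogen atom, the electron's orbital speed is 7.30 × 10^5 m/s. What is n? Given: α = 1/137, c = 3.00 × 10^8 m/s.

v_n = Zαc/n ⇒ n = Zαc/v = 1 × 0.00730 × 3.00 × 10^8 / 7.30 × 10^5 ≈ 3.00
n = 3

3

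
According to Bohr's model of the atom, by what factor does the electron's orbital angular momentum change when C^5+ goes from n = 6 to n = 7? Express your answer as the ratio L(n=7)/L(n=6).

L = nℏ depends only on n, so L ∝ n.
L(n=7)/L(n=6) = (7/6)^1 = 7/6

7/6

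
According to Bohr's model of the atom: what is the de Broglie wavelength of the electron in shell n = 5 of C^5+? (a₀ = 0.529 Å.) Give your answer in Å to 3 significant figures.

The Bohr quantisation condition is nλ = 2πr_n.
r_n = n²a₀/Z = 2.20 Å
λ = 2πr_n/n = 2π·2.20/5 = 2.77 Å

2.77 Å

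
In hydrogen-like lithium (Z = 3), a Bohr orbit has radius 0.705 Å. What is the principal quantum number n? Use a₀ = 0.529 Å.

r_n = n²a₀/Z ⇒ n² = rZ/a₀ = 0.705 × 3 / 0.529 ≈ 4.00
n = 2

2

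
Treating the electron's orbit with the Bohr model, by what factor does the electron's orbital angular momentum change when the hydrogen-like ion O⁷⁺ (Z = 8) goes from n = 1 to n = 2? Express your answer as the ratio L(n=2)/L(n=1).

L = nℏ depends only on n, so L ∝ n.
L(n=2)/L(n=1) = (2/1)^1 = 2

2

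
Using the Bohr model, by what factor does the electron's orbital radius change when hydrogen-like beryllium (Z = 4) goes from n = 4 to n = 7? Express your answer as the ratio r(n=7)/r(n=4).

r ∝ Z^-1 · n^2; with Z fixed, r ∝ n^2.
r(n=7)/r(n=4) = (7/4)^2 = 49/16

49/16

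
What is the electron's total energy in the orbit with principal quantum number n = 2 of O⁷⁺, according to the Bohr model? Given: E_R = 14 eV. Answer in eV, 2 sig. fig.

E_n = −E_R·Z²/n² = −14 × 8²/2² = -220 eV

-220 eV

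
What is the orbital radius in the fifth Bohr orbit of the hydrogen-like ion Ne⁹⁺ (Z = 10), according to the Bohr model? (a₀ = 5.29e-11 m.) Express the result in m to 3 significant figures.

1.32e-10 m

r_n = n²a₀/Z = 5² × 5.29e-11 / 10
    = 25 × 5.29e-11 / 10 = 1.32e-10 m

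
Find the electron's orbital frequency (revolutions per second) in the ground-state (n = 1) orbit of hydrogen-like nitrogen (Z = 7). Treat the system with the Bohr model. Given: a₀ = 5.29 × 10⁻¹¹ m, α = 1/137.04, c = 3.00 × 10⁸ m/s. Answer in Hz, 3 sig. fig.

r = n²a₀/Z = 7.56 × 10⁻¹² m, v = Zαc/n = 1.53 × 10⁷ m/s
f = v/(2πr) = 3.23 × 10¹⁷ Hz

3.23 × 10¹⁷ Hz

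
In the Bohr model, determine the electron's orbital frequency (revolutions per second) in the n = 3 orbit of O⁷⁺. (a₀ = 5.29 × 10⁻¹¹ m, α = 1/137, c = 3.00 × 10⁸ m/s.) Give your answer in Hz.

r = n²a₀/Z = 5.95 × 10⁻¹¹ m, v = Zαc/n = 5.84 × 10⁶ m/s
f = v/(2πr) = 1.56 × 10¹⁶ Hz

1.56 × 10¹⁶ Hz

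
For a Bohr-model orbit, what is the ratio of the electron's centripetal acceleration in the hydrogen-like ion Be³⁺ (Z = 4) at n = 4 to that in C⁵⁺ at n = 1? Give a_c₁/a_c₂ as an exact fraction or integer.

a_c ∝ Z^3 · n^-4
a_c₁/a_c₂ = (4/6)^3 · (4/1)^-4 = 1/864

1/864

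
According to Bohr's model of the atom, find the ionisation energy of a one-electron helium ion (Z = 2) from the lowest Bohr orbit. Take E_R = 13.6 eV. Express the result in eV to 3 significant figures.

E_n = −E_R·Z²/n² = −13.6 × 2²/1² eV = -54.4 eV
Ionisation energy = −E_n = 54.4 eV

54.4 eV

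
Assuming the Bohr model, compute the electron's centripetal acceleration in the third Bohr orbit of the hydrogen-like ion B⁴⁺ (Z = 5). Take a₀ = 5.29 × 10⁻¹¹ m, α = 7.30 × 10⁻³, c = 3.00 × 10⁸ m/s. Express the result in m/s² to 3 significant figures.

1.40 × 10²³ m/s²

r = n²a₀/Z = 9.52 × 10⁻¹¹ m, v = Zαc/n = 3.65 × 10⁶ m/s
a = v²/r = (3.65 × 10⁶)² / 9.52 × 10⁻¹¹ = 1.40 × 10²³ m/s²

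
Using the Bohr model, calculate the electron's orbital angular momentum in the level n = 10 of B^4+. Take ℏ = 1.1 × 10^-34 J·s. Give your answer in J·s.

L_n = nℏ = 10 × 1.1 × 10^-34 = 1.1 × 10^-33 J·s

1.1 × 10^-33 J·s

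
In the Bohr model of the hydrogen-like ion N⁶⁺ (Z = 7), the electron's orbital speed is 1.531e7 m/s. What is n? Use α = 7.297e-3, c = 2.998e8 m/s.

1

v_n = Zαc/n ⇒ n = Zαc/v = 7 × 0.007297 × 2.998e8 / 1.531e7 ≈ 1.00
n = 1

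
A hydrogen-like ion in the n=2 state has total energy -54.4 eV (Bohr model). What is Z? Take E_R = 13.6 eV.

4

E_n = −E_R Z²/n² ⇒ Z² = −E_n n²/E_R = 54.4 × 2² / 13.6 ≈ 16.00
Z = 4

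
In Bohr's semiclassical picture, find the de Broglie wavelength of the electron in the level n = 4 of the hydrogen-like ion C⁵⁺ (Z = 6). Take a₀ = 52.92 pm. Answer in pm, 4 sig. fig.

221.7 pm

The Bohr quantisation condition is nλ = 2πr_n.
r_n = n²a₀/Z = 141.1 pm
λ = 2πr_n/n = 2π·141.1/4 = 221.7 pm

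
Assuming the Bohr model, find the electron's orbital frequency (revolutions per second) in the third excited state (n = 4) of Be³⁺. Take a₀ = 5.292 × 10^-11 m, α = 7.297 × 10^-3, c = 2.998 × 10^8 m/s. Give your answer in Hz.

1.645 × 10^15 Hz

r = n²a₀/Z = 2.117 × 10^-10 m, v = Zαc/n = 2.188 × 10^6 m/s
f = v/(2πr) = 1.645 × 10^15 Hz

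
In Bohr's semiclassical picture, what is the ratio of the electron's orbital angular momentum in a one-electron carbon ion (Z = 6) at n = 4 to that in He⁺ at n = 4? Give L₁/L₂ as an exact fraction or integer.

L = nℏ is independent of Z.
L₁/L₂ = n₁/n₂ = 4/4 = 1

1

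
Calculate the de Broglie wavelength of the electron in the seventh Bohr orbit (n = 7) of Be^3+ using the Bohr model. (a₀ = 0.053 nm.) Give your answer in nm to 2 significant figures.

The Bohr quantisation condition is nλ = 2πr_n.
r_n = n²a₀/Z = 0.65 nm
λ = 2πr_n/n = 2π·0.65/7 = 0.58 nm

0.58 nm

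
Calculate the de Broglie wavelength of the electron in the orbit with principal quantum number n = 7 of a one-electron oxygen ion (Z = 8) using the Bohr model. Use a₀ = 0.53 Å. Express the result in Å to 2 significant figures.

The Bohr quantisation condition is nλ = 2πr_n.
r_n = n²a₀/Z = 3.2 Å
λ = 2πr_n/n = 2π·3.2/7 = 2.9 Å

2.9 Å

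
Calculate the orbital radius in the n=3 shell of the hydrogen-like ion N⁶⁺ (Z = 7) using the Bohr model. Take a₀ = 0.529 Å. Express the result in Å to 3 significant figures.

0.680 Å

r_n = n²a₀/Z = 3² × 0.529 / 7
    = 9 × 0.529 / 7 = 0.680 Å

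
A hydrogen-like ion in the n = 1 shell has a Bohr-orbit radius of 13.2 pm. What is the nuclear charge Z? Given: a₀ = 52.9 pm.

r_n = n²a₀/Z ⇒ Z = n²a₀/r = 1² × 52.9 / 13.2 ≈ 4.01
Z = 4

4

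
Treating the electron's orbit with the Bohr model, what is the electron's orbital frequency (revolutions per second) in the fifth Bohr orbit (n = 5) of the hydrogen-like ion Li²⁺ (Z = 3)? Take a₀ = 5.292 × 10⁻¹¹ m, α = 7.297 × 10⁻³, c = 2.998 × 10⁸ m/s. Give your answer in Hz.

r = n²a₀/Z = 4.410 × 10⁻¹⁰ m, v = Zαc/n = 1.313 × 10⁶ m/s
f = v/(2πr) = 4.737 × 10¹⁴ Hz

4.737 × 10¹⁴ Hz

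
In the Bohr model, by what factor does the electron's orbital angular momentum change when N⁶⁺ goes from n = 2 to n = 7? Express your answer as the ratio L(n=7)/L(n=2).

L = nℏ depends only on n, so L ∝ n.
L(n=7)/L(n=2) = (7/2)^1 = 7/2

7/2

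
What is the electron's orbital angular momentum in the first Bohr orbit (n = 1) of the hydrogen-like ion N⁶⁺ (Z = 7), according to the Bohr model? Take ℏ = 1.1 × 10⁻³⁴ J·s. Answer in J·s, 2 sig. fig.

L_n = nℏ = 1 × 1.1 × 10⁻³⁴ = 1.1 × 10⁻³⁴ J·s

1.1 × 10⁻³⁴ J·s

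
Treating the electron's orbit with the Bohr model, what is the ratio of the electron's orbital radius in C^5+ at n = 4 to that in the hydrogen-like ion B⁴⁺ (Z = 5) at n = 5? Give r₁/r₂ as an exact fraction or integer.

r ∝ Z^-1 · n^2
r₁/r₂ = (6/5)^-1 · (4/5)^2 = 8/15

8/15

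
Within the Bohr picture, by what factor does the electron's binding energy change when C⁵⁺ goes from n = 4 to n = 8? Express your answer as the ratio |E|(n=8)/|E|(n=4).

|E| ∝ Z^2 · n^-2; with Z fixed, |E| ∝ n^-2.
|E|(n=8)/|E|(n=4) = (8/4)^-2 = 1/4

1/4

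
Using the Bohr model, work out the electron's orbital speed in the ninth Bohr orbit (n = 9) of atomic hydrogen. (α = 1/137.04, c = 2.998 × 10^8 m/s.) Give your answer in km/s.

v_n = Zαc/n = 1 × 0.007297 × 2.998 × 10^8 / 9
    = 243.1 km/s

243.1 km/s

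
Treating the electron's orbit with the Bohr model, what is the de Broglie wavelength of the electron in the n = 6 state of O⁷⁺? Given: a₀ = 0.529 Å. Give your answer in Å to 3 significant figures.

2.49 Å

The Bohr quantisation condition is nλ = 2πr_n.
r_n = n²a₀/Z = 2.38 Å
λ = 2πr_n/n = 2π·2.38/6 = 2.49 Å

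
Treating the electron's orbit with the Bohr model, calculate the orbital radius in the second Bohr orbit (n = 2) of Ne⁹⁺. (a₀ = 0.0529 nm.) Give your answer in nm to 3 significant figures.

r_n = n²a₀/Z = 2² × 0.0529 / 10
    = 4 × 0.0529 / 10 = 0.0212 nm

0.0212 nm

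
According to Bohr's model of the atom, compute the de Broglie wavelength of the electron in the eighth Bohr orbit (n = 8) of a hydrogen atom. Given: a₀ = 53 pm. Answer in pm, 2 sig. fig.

2700 pm

The Bohr quantisation condition is nλ = 2πr_n.
r_n = n²a₀/Z = 3400 pm
λ = 2πr_n/n = 2π·3400/8 = 2700 pm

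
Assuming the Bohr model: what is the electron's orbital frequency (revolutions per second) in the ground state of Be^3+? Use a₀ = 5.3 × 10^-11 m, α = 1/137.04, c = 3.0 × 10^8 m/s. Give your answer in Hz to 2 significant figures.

1.1 × 10^17 Hz

r = n²a₀/Z = 1.3 × 10^-11 m, v = Zαc/n = 8.8 × 10^6 m/s
f = v/(2πr) = 1.1 × 10^17 Hz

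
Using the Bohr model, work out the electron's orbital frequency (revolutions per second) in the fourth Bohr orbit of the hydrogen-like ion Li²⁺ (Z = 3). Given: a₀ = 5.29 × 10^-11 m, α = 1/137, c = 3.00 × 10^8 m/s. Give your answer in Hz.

9.26 × 10^14 Hz

r = n²a₀/Z = 2.82 × 10^-10 m, v = Zαc/n = 1.64 × 10^6 m/s
f = v/(2πr) = 9.26 × 10^14 Hz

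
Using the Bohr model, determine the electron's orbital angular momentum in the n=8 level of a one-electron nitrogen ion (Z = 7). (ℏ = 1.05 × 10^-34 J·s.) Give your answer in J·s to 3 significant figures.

8.40 × 10^-34 J·s

L_n = nℏ = 8 × 1.05 × 10^-34 = 8.40 × 10^-34 J·s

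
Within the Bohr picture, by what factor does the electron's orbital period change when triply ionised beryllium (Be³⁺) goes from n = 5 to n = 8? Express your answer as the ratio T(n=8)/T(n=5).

512/125

T ∝ Z^-2 · n^3; with Z fixed, T ∝ n^3.
T(n=8)/T(n=5) = (8/5)^3 = 512/125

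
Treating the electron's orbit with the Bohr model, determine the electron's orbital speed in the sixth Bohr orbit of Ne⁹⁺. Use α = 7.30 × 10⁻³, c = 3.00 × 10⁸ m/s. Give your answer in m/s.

3.65 × 10⁶ m/s

v_n = Zαc/n = 10 × 0.00730 × 3.00 × 10⁸ / 6
    = 3.65 × 10⁶ m/s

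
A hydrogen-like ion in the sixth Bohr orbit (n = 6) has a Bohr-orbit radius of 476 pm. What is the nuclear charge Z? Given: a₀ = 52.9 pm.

r_n = n²a₀/Z ⇒ Z = n²a₀/r = 6² × 52.9 / 476 ≈ 4.00
Z = 4

4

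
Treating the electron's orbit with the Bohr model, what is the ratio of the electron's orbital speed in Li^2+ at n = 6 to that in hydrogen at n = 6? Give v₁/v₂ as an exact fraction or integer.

3

v ∝ Z^1 · n^-1
v₁/v₂ = (3/1)^1 · (6/6)^-1 = 3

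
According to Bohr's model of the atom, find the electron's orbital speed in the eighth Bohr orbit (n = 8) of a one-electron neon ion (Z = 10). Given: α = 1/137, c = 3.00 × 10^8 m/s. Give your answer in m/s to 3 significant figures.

v_n = Zαc/n = 10 × 0.00730 × 3.00 × 10^8 / 8
    = 2.74 × 10^6 m/s

2.74 × 10^6 m/s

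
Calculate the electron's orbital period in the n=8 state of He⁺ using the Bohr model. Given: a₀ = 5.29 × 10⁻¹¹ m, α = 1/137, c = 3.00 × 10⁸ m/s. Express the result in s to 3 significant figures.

1.94 × 10⁻¹⁴ s

r = n²a₀/Z = 8²·5.29 × 10⁻¹¹/2 = 1.69 × 10⁻⁹ m
v = Zαc/n = 2·0.00730·3.00 × 10⁸/8 = 5.47 × 10⁵ m/s
T = 2πr/v = 1.94 × 10⁻¹⁴ s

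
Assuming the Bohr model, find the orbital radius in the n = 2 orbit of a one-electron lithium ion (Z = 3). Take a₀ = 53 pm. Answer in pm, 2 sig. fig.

r_n = n²a₀/Z = 2² × 53 / 3
    = 4 × 53 / 3 = 71 pm

71 pm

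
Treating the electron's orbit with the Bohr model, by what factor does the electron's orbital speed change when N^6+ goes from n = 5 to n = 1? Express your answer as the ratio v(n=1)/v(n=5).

5

v ∝ Z^1 · n^-1; with Z fixed, v ∝ n^-1.
v(n=1)/v(n=5) = (1/5)^-1 = 5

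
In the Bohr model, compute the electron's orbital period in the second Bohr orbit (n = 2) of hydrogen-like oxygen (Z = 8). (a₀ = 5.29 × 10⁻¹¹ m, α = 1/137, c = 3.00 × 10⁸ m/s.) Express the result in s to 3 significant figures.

r = n²a₀/Z = 2²·5.29 × 10⁻¹¹/8 = 2.65 × 10⁻¹¹ m
v = Zαc/n = 8·0.00730·3.00 × 10⁸/2 = 8.76 × 10⁶ m/s
T = 2πr/v = 1.90 × 10⁻¹⁷ s

1.90 × 10⁻¹⁷ s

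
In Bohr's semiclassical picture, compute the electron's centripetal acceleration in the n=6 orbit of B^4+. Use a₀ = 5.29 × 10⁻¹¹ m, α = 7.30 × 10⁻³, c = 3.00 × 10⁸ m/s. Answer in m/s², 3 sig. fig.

r = n²a₀/Z = 3.81 × 10⁻¹⁰ m, v = Zαc/n = 1.82 × 10⁶ m/s
a = v²/r = (1.82 × 10⁶)² / 3.81 × 10⁻¹⁰ = 8.74 × 10²¹ m/s²

8.74 × 10²¹ m/s²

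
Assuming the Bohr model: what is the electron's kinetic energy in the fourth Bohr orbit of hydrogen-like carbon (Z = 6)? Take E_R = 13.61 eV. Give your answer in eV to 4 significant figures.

30.62 eV

For a Coulomb orbit the virial theorem gives K = −E_n.
E_n = −E_R·Z²/n², so K = E_R·Z²/n² = 13.61 × 6²/4² = 30.62 eV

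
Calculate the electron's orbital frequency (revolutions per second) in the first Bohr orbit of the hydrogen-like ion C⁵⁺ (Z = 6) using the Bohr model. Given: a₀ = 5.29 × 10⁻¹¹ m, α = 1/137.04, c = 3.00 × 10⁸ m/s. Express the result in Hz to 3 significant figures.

r = n²a₀/Z = 8.82 × 10⁻¹² m, v = Zαc/n = 1.31 × 10⁷ m/s
f = v/(2πr) = 2.37 × 10¹⁷ Hz

2.37 × 10¹⁷ Hz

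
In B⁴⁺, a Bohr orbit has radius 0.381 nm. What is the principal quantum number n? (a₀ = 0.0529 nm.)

r_n = n²a₀/Z ⇒ n² = rZ/a₀ = 0.381 × 5 / 0.0529 ≈ 36.01
n = 6

6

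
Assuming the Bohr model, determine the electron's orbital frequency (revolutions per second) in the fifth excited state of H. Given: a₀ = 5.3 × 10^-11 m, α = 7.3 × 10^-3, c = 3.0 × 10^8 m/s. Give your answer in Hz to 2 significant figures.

r = n²a₀/Z = 1.9 × 10^-9 m, v = Zαc/n = 3.6 × 10^5 m/s
f = v/(2πr) = 3.0 × 10^13 Hz

3.0 × 10^13 Hz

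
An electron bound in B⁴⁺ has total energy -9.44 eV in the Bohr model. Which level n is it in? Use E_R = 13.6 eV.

E_n = −E_R Z²/n² ⇒ n² = E_R Z²/(−E_n) = 13.6 × 5² / 9.44 ≈ 36.02
n = 6

6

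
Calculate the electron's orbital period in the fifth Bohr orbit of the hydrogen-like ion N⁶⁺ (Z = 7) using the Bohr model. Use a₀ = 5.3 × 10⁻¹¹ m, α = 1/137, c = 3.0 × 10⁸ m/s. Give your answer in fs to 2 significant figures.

r = n²a₀/Z = 5²·5.3 × 10⁻¹¹/7 = 1.9 × 10⁻¹⁰ m
v = Zαc/n = 7·0.0073·3.0 × 10⁸/5 = 3.1 × 10⁶ m/s
T = 2πr/v = 3.9 × 10⁻¹⁶ s = 0.39 fs

0.39 fs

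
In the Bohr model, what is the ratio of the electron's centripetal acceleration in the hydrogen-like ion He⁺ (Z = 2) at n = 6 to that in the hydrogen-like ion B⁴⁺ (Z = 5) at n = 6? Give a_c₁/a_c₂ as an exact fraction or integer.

a_c ∝ Z^3 · n^-4
a_c₁/a_c₂ = (2/5)^3 · (6/6)^-4 = 8/125

8/125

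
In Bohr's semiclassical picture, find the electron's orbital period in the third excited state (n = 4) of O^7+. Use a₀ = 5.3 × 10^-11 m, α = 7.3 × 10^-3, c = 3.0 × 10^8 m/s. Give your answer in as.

r = n²a₀/Z = 4²·5.3 × 10^-11/8 = 1.1 × 10^-10 m
v = Zαc/n = 8·0.0073·3.0 × 10^8/4 = 4.4 × 10^6 m/s
T = 2πr/v = 1.5 × 10^-16 s = 150 as

150 as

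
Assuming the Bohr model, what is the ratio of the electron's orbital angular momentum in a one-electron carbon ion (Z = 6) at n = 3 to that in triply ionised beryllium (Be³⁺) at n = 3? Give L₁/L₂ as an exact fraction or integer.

L = nℏ is independent of Z.
L₁/L₂ = n₁/n₂ = 3/3 = 1

1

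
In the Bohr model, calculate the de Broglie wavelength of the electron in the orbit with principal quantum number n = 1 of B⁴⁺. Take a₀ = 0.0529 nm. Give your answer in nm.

0.0665 nm

The Bohr quantisation condition is nλ = 2πr_n.
r_n = n²a₀/Z = 0.0106 nm
λ = 2πr_n/n = 2π·0.0106/1 = 0.0665 nm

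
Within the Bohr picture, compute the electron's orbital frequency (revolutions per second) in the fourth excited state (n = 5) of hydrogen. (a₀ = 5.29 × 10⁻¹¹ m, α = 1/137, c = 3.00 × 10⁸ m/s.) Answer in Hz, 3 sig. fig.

5.27 × 10¹³ Hz

r = n²a₀/Z = 1.32 × 10⁻⁹ m, v = Zαc/n = 4.38 × 10⁵ m/s
f = v/(2πr) = 5.27 × 10¹³ Hz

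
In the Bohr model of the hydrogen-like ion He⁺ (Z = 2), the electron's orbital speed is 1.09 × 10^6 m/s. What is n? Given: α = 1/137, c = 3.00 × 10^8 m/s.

v_n = Zαc/n ⇒ n = Zαc/v = 2 × 0.00730 × 3.00 × 10^8 / 1.09 × 10^6 ≈ 4.02
n = 4

4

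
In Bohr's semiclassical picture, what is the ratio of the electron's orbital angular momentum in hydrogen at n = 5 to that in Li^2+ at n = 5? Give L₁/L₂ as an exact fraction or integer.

L = nℏ is independent of Z.
L₁/L₂ = n₁/n₂ = 5/5 = 1

1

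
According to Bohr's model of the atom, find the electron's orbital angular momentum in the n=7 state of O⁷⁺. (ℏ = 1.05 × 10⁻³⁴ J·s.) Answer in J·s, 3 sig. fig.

L_n = nℏ = 7 × 1.05 × 10⁻³⁴ = 7.35 × 10⁻³⁴ J·s

7.35 × 10⁻³⁴ J·s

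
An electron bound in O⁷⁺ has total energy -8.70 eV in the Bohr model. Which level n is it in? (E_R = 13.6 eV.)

E_n = −E_R Z²/n² ⇒ n² = E_R Z²/(−E_n) = 13.6 × 8² / 8.70 ≈ 100.05
n = 10

10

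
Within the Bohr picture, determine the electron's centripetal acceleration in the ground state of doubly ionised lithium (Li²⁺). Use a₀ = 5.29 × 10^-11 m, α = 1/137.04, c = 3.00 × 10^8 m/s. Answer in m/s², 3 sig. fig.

r = n²a₀/Z = 1.76 × 10^-11 m, v = Zαc/n = 6.57 × 10^6 m/s
a = v²/r = (6.57 × 10^6)² / 1.76 × 10^-11 = 2.45 × 10^24 m/s²

2.45 × 10^24 m/s²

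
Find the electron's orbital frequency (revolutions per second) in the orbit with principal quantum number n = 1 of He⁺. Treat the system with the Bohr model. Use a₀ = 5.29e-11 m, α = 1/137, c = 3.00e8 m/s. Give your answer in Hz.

r = n²a₀/Z = 2.65e-11 m, v = Zαc/n = 4.38e6 m/s
f = v/(2πr) = 2.64e16 Hz

2.64e16 Hz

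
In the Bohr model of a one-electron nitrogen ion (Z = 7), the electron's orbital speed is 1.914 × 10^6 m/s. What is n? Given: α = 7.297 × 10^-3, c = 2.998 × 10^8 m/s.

v_n = Zαc/n ⇒ n = Zαc/v = 7 × 0.007297 × 2.998 × 10^8 / 1.914 × 10^6 ≈ 8.00
n = 8

8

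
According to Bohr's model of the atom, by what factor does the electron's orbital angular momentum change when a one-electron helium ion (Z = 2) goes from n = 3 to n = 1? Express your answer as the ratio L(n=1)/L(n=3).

1/3

L = nℏ depends only on n, so L ∝ n.
L(n=1)/L(n=3) = (1/3)^1 = 1/3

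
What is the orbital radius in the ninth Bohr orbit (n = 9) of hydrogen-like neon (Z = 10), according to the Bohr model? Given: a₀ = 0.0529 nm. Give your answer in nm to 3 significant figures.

r_n = n²a₀/Z = 9² × 0.0529 / 10
    = 81 × 0.0529 / 10 = 0.428 nm

0.428 nm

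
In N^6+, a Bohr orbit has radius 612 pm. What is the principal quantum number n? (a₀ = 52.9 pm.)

9

r_n = n²a₀/Z ⇒ n² = rZ/a₀ = 612 × 7 / 52.9 ≈ 80.98
n = 9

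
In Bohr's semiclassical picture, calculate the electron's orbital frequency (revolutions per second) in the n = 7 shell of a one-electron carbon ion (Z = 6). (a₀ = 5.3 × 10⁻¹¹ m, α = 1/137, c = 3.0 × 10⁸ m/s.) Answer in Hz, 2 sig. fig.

6.9 × 10¹⁴ Hz

r = n²a₀/Z = 4.3 × 10⁻¹⁰ m, v = Zαc/n = 1.9 × 10⁶ m/s
f = v/(2πr) = 6.9 × 10¹⁴ Hz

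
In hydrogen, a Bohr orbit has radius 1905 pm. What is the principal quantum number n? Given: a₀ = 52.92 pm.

6

r_n = n²a₀/Z ⇒ n² = rZ/a₀ = 1905 × 1 / 52.92 ≈ 36.00
n = 6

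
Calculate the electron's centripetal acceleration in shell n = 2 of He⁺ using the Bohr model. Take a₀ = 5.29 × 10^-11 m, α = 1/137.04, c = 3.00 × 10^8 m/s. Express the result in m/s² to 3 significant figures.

4.53 × 10^22 m/s²

r = n²a₀/Z = 1.06 × 10^-10 m, v = Zαc/n = 2.19 × 10^6 m/s
a = v²/r = (2.19 × 10^6)² / 1.06 × 10^-10 = 4.53 × 10^22 m/s²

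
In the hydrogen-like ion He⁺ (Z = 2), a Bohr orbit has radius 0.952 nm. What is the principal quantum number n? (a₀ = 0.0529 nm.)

r_n = n²a₀/Z ⇒ n² = rZ/a₀ = 0.952 × 2 / 0.0529 ≈ 35.99
n = 6

6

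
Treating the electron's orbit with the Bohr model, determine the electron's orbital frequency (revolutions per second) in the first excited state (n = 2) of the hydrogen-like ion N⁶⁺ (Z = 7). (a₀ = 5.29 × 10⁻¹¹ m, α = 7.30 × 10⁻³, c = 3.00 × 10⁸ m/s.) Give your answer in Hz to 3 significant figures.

4.04 × 10¹⁶ Hz

r = n²a₀/Z = 3.02 × 10⁻¹¹ m, v = Zαc/n = 7.67 × 10⁶ m/s
f = v/(2πr) = 4.04 × 10¹⁶ Hz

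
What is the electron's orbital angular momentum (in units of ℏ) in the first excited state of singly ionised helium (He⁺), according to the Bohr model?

2

L_n = nℏ, so L/ℏ = n = 2.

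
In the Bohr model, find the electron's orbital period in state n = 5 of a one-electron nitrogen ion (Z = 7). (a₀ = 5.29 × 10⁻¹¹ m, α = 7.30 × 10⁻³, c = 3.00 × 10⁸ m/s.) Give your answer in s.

r = n²a₀/Z = 5²·5.29 × 10⁻¹¹/7 = 1.89 × 10⁻¹⁰ m
v = Zαc/n = 7·0.00730·3.00 × 10⁸/5 = 3.07 × 10⁶ m/s
T = 2πr/v = 3.87 × 10⁻¹⁶ s

3.87 × 10⁻¹⁶ s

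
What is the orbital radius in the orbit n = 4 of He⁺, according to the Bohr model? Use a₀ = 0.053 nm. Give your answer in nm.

0.42 nm

r_n = n²a₀/Z = 4² × 0.053 / 2
    = 16 × 0.053 / 2 = 0.42 nm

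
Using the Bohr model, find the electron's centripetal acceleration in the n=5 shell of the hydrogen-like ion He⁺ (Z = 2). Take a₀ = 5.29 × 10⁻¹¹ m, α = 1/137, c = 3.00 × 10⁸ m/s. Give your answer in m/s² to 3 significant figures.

r = n²a₀/Z = 6.61 × 10⁻¹⁰ m, v = Zαc/n = 8.76 × 10⁵ m/s
a = v²/r = (8.76 × 10⁵)² / 6.61 × 10⁻¹⁰ = 1.16 × 10²¹ m/s²

1.16 × 10²¹ m/s²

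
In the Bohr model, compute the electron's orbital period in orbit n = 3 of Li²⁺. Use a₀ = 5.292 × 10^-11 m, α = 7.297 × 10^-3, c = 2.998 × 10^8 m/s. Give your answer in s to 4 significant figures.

4.560 × 10^-16 s

r = n²a₀/Z = 3²·5.292 × 10^-11/3 = 1.588 × 10^-10 m
v = Zαc/n = 3·0.007297·2.998 × 10^8/3 = 2.188 × 10^6 m/s
T = 2πr/v = 4.560 × 10^-16 s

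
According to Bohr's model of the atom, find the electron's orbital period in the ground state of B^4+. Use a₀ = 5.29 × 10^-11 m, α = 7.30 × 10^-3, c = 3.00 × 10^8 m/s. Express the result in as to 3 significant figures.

6.07 as

r = n²a₀/Z = 1²·5.29 × 10^-11/5 = 1.06 × 10^-11 m
v = Zαc/n = 5·0.00730·3.00 × 10^8/1 = 1.09 × 10^7 m/s
T = 2πr/v = 6.07 × 10^-18 s = 6.07 as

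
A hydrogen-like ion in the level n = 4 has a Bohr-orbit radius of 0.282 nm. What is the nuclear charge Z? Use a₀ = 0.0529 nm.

3

r_n = n²a₀/Z ⇒ Z = n²a₀/r = 4² × 0.0529 / 0.282 ≈ 3.00
Z = 3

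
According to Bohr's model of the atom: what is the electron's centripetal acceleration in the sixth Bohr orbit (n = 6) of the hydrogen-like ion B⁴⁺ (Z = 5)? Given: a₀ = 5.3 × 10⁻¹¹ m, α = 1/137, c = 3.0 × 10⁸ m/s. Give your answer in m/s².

8.7 × 10²¹ m/s²

r = n²a₀/Z = 3.8 × 10⁻¹⁰ m, v = Zαc/n = 1.8 × 10⁶ m/s
a = v²/r = (1.8 × 10⁶)² / 3.8 × 10⁻¹⁰ = 8.7 × 10²¹ m/s²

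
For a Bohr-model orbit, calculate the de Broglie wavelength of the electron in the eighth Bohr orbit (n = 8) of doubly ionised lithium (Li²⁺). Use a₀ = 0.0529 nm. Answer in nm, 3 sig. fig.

The Bohr quantisation condition is nλ = 2πr_n.
r_n = n²a₀/Z = 1.13 nm
λ = 2πr_n/n = 2π·1.13/8 = 0.886 nm

0.886 nm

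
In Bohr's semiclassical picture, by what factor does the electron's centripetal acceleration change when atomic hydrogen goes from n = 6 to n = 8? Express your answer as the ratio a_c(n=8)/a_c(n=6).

81/256

a_c ∝ Z^3 · n^-4; with Z fixed, a_c ∝ n^-4.
a_c(n=8)/a_c(n=6) = (8/6)^-4 = 81/256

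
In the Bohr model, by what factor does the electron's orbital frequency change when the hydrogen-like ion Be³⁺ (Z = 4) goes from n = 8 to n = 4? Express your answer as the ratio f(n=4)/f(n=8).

f ∝ Z^2 · n^-3; with Z fixed, f ∝ n^-3.
f(n=4)/f(n=8) = (4/8)^-3 = 8

8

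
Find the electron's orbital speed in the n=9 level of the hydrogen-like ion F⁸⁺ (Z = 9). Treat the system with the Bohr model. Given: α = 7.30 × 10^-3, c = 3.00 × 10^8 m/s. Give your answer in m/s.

2.19 × 10^6 m/s

v_n = Zαc/n = 9 × 0.00730 × 3.00 × 10^8 / 9
    = 2.19 × 10^6 m/s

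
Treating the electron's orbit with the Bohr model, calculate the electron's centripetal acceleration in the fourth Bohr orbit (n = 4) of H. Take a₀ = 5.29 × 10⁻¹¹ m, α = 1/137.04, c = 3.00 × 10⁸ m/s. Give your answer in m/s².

r = n²a₀/Z = 8.46 × 10⁻¹⁰ m, v = Zαc/n = 5.47 × 10⁵ m/s
a = v²/r = (5.47 × 10⁵)² / 8.46 × 10⁻¹⁰ = 3.54 × 10²⁰ m/s²

3.54 × 10²⁰ m/s²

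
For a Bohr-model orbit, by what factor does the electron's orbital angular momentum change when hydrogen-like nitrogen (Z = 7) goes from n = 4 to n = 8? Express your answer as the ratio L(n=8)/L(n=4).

2

L = nℏ depends only on n, so L ∝ n.
L(n=8)/L(n=4) = (8/4)^1 = 2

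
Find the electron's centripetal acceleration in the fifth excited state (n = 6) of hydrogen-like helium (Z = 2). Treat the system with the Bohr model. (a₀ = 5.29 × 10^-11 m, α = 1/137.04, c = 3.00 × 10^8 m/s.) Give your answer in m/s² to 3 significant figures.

r = n²a₀/Z = 9.52 × 10^-10 m, v = Zαc/n = 7.30 × 10^5 m/s
a = v²/r = (7.30 × 10^5)² / 9.52 × 10^-10 = 5.59 × 10^20 m/s²

5.59 × 10^20 m/s²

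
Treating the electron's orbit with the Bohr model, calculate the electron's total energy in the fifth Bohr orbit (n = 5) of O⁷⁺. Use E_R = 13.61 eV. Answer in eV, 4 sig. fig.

E_n = −E_R·Z²/n² = −13.61 × 8²/5² = -34.84 eV

-34.84 eV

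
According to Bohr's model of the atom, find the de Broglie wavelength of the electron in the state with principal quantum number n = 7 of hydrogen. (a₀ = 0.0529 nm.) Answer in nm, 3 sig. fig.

The Bohr quantisation condition is nλ = 2πr_n.
r_n = n²a₀/Z = 2.59 nm
λ = 2πr_n/n = 2π·2.59/7 = 2.33 nm

2.33 nm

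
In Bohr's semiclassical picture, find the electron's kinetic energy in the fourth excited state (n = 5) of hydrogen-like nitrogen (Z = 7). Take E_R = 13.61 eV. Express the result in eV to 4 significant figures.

26.68 eV

For a Coulomb orbit the virial theorem gives K = −E_n.
E_n = −E_R·Z²/n², so K = E_R·Z²/n² = 13.61 × 7²/5² = 26.68 eV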